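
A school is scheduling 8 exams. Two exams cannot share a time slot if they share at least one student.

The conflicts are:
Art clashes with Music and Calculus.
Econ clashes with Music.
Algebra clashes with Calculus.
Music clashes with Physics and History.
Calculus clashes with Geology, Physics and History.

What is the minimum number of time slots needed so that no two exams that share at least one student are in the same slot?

2

Music and Physics conflict, so at least 2 time slots are needed.
A valid assignment using 2 time slots: Art=2, Econ=2, Algebra=2, Music=1, Calculus=1, Geology=2, Physics=2, History=2. No two conflicting exams share a time slot.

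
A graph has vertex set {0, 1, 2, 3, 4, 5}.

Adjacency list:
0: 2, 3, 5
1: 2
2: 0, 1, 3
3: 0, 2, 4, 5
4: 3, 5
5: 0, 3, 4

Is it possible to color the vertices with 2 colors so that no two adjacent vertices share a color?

No

3, 4, 5 form a triangle, so at least 3 colors are needed.
So 2 colors are not enough.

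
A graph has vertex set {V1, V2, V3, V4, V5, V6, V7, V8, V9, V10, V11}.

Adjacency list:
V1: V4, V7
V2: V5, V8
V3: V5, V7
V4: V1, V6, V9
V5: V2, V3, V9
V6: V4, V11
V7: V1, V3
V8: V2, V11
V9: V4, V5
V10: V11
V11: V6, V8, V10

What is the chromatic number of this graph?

The cycle V11-V6-V4-V9-V5-V2-V8-V11 has odd length 7, so it cannot be 2-colored; at least 3 colors are needed.
A valid assignment using 3 colors: V1=2, V2=3, V3=2, V4=1, V5=1, V6=2, V7=1, V8=2, V9=2, V10=2, V11=1. Every edge joins two different colors.

3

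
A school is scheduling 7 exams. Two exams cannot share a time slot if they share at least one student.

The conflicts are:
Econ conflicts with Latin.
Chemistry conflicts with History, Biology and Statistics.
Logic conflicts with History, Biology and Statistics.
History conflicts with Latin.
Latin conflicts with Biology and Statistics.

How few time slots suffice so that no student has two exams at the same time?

2

Chemistry and Statistics conflict, so at least 2 time slots are needed.
2 time slots suffice: time slot 1 → {Chemistry, Logic, Latin}; time slot 2 → {Econ, History, Biology, Statistics}. No two conflicting exams share a time slot.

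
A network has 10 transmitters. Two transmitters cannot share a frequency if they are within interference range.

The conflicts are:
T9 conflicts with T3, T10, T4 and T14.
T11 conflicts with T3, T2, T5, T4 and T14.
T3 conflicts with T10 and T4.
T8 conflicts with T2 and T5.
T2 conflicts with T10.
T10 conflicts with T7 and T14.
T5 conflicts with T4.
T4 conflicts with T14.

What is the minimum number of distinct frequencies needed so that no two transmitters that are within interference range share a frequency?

T11, T5, T4 are mutually in conflict, so at least 3 frequencies are needed.
3 frequencies suffice: frequency 1 → {T8, T10, T4}; frequency 2 → {T9, T11, T7}; frequency 3 → {T3, T2, T5, T14}. Each listed conflict is separated.

3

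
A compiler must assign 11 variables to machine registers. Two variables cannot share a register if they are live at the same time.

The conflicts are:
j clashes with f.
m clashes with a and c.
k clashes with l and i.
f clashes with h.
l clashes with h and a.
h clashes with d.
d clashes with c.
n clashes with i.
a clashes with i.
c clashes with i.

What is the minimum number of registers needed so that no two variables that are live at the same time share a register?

2

k and l conflict, so at least 2 registers are needed.
A valid assignment using 2 registers: j=2, m=1, k=2, f=1, l=1, h=2, d=1, n=2, a=2, c=2, i=1. Every pair that conflicts lands in different registers.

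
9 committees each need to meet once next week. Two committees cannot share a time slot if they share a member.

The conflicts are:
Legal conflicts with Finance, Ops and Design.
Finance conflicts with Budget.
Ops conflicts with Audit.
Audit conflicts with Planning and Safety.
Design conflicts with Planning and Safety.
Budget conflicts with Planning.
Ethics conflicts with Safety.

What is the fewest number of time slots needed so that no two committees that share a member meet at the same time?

3

The cycle Legal-Design-Safety-Audit-Ops-Legal has odd length 5, so it cannot be 2-colored; at least 3 time slots are needed.
3 time slots suffice: time slot 1 → {Legal, Planning, Safety}; time slot 2 → {Finance, Audit, Design, Ethics}; time slot 3 → {Ops, Budget}. Each listed conflict is separated.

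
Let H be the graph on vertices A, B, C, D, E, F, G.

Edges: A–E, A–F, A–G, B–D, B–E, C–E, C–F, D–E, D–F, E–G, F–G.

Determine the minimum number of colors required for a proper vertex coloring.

A, F, G are pairwise adjacent, so at least 3 colors are needed.
3 colors suffice: color red → {E, F}; color blue → {C, D, G}; color green → {A, B}. Each edge has distinct colors on its endpoints.

3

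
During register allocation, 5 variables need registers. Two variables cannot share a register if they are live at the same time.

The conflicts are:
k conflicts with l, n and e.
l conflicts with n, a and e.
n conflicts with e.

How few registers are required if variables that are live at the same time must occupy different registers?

4

k, l, n, e all conflict with each other, so at least 4 registers are needed.
Using 4 registers: k=2, l=1, n=3, a=2, e=4. No two conflicting variables share a register.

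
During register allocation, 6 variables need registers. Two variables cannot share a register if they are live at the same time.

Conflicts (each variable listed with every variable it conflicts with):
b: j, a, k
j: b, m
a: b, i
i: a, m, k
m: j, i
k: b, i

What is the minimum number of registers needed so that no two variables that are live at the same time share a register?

3

The cycle m-i-k-b-j-m has odd length 5, so it cannot be 2-colored; at least 3 registers are needed.
3 registers suffice: register 1 → {b, i}; register 2 → {a, m, k}; register 3 → {j}. Each listed conflict is separated.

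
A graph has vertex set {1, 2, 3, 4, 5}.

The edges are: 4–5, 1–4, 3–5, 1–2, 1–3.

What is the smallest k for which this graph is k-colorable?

2

3 and 5 are adjacent, so at least 2 colors are needed.
A valid assignment using 2 colors: 1=red, 2=blue, 3=blue, 4=blue, 5=red. No two adjacent vertices share a color.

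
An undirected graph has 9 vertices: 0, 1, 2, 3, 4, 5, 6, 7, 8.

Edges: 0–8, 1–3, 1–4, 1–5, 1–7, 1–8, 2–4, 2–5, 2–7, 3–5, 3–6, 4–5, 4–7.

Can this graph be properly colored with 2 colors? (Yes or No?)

2, 4, 5 form a triangle, so at least 3 colors are needed.
So 2 colors are not enough.

No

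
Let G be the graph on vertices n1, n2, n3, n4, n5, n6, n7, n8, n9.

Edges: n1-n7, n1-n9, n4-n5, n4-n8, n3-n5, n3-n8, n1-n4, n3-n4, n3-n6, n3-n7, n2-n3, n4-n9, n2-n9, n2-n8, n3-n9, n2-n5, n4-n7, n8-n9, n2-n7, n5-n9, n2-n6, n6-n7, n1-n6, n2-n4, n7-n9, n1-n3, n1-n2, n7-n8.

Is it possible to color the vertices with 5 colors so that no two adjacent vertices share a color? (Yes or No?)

n1, n2, n3, n4, n7, n9 form a clique, so at least 6 colors are needed.
So 5 colors are not enough.

No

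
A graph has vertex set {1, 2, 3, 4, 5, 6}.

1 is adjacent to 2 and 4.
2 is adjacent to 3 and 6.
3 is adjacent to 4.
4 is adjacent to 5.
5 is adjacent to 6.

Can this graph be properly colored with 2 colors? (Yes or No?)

No

The cycle 2-3-4-5-6-2 has odd length 5, so it cannot be 2-colored; at least 3 colors are needed.
So 2 colors are not enough.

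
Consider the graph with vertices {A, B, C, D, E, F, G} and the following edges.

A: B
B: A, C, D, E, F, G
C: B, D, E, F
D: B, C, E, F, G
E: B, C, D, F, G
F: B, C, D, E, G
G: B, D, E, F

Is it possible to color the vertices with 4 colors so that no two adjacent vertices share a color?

B, D, E, F, G are mutually adjacent (a clique of size 5), so at least 5 colors are needed.
So 4 colors are not enough.

No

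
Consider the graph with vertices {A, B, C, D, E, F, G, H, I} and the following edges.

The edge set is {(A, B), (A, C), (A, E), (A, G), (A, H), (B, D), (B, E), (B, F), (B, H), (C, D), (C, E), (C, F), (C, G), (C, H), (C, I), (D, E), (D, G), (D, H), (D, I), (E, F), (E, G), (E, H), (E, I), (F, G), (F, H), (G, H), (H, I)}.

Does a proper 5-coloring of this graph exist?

The chromatic number is 5. C, D, E, H, I are pairwise adjacent (a clique of size 5), so at least 5 colors are needed.
A valid assignment using 5 colors: A=4, B=3, C=3, D=4, E=2, F=4, G=5, H=1, I=5.
That is already a proper 5-coloring.

Yes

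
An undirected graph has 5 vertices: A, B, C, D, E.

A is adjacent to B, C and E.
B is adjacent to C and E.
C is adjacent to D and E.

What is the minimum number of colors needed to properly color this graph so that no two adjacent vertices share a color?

A, B, C, E are mutually adjacent (a clique of size 4), so at least 4 colors are needed.
A valid assignment using 4 colors: A=green, B=yellow, C=red, D=blue, E=blue. Each edge has distinct colors on its endpoints.

4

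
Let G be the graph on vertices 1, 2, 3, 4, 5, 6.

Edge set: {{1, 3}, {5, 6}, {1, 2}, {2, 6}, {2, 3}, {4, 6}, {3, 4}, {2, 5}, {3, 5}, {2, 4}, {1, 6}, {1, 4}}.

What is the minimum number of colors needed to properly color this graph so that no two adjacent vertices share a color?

1, 2, 4, 6 are pairwise adjacent (a clique of size 4), so at least 4 colors are needed.
4 colors suffice: color red → {2}; color blue → {3, 6}; color green → {1, 5}; color yellow → {4}. No two adjacent vertices share a color.

4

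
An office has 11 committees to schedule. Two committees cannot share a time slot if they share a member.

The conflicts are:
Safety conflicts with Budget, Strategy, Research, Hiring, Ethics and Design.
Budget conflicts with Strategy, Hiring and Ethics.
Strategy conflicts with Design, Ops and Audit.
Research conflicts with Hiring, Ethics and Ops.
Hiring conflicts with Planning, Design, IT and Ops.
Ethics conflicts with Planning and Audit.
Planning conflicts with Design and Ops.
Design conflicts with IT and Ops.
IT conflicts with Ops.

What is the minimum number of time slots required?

Hiring, Design, IT, Ops all conflict with each other, so at least 4 time slots are needed.
4 time slots suffice: Safety=3, Budget=2, Strategy=1, Research=2, Hiring=1, Ethics=1, Planning=4, Design=2, IT=4, Ops=3, Audit=2. No two conflicting committees share a time slot.

4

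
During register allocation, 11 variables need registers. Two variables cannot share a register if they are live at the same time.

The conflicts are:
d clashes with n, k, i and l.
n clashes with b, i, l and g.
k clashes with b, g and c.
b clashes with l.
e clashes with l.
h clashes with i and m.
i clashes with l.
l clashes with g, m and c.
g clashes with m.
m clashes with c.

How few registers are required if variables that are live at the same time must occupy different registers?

d, n, i, l all conflict with each other, so at least 4 registers are needed.
A valid assignment using 4 registers: d=3, n=2, k=1, b=3, e=2, h=1, i=4, l=1, g=3, m=2, c=3. Every pair that conflicts lands in different registers.

4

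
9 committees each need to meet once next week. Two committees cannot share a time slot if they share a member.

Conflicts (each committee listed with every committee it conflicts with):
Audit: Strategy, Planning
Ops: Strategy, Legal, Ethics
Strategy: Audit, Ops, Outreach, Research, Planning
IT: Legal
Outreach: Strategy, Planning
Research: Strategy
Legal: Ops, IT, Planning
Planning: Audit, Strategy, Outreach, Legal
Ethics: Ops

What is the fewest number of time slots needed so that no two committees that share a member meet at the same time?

3

Strategy, Outreach, Planning are mutually in conflict, so at least 3 time slots are needed.
3 time slots suffice: time slot 1 → {Strategy, Legal, Ethics}; time slot 2 → {Ops, IT, Research, Planning}; time slot 3 → {Audit, Outreach}. No two conflicting committees share a time slot.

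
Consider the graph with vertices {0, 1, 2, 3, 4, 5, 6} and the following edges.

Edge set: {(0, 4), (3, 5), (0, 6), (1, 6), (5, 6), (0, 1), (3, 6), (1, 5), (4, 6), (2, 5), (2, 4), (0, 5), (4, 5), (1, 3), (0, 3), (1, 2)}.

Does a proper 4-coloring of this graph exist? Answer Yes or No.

0, 1, 3, 5, 6 are pairwise adjacent (a clique of size 5), so at least 5 colors are needed.
So 4 colors are not enough.

No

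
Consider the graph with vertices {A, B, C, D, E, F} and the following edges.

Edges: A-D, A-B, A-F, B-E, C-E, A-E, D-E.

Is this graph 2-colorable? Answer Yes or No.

A, D, E form a triangle, so at least 3 colors are needed.
So 2 colors are not enough.

No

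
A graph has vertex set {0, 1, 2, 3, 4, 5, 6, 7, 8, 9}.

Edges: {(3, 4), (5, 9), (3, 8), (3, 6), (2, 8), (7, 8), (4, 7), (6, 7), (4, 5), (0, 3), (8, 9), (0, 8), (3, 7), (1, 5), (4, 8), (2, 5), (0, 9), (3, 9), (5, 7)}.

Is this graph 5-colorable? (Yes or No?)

The chromatic number is 4. 0, 3, 8, 9 are mutually adjacent (a clique of size 4), so at least 4 colors are needed.
A valid assignment using 4 colors: 0=d, 1=b, 2=c, 3=a, 4=d, 5=a, 6=b, 7=c, 8=b, 9=c.
Since 5 ≥ 4, a proper 5-coloring certainly exists.

Yes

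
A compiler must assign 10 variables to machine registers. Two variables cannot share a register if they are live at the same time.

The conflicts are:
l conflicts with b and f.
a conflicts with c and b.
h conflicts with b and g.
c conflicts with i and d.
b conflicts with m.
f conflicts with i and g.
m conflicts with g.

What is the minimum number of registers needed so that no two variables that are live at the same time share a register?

The cycle m-b-l-f-g-m has odd length 5, so it cannot be 2-colored; at least 3 registers are needed.
3 registers suffice: register 1 → {c, b, g}; register 2 → {a, h, f, m, d}; register 3 → {l, i}. Every pair that conflicts lands in different registers.

3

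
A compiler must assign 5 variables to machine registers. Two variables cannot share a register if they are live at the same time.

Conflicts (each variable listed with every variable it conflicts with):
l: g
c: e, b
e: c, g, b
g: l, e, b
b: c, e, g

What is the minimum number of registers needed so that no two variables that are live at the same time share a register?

3

e, g, b pairwise conflict, so at least 3 registers are needed.
3 registers suffice: register 1 → {c, g}; register 2 → {l, e}; register 3 → {b}. Every pair that conflicts lands in different registers.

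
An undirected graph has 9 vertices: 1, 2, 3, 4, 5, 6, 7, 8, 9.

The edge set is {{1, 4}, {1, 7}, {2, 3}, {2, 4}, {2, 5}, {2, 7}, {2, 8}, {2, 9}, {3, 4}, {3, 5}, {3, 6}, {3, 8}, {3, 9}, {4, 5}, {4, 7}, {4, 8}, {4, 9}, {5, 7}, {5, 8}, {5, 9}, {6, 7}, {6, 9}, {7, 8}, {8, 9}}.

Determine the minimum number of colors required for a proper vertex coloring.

6

2, 3, 4, 5, 8, 9 are mutually adjacent (a clique of size 6), so at least 6 colors are needed.
6 colors suffice: color red → {4, 6}; color blue → {7, 9}; color green → {1, 8}; color yellow → {3}; color purple → {2}; color orange → {5}. Every edge joins two different colors.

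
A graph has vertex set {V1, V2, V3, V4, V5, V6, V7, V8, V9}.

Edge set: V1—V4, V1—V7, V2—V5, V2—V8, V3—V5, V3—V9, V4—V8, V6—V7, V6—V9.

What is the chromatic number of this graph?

The cycle V8-V2-V5-V3-V9-V6-V7-V1-V4-V8 has odd length 9, so it cannot be 2-colored; at least 3 colors are needed.
A valid assignment using 3 colors: V1=2, V2=3, V3=2, V4=1, V5=1, V6=2, V7=1, V8=2, V9=1. Every edge joins two different colors.

3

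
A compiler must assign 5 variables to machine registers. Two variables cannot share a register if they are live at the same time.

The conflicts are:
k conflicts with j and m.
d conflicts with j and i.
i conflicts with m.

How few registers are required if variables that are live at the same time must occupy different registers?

3

The cycle k-j-d-i-m-k has odd length 5, so it cannot be 2-colored; at least 3 registers are needed.
3 registers suffice: register 1 → {d, m}; register 2 → {j, i}; register 3 → {k}. Every pair that conflicts lands in different registers.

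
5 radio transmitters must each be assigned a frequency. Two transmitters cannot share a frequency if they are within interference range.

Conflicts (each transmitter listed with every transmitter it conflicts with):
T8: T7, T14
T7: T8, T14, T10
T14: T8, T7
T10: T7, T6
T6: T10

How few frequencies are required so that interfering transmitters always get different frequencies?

3

T8, T7, T14 are mutually in conflict, so at least 3 frequencies are needed.
3 frequencies suffice: frequency 1 → {T7, T6}; frequency 2 → {T8, T10}; frequency 3 → {T14}. Every pair that conflicts lands in different frequencies.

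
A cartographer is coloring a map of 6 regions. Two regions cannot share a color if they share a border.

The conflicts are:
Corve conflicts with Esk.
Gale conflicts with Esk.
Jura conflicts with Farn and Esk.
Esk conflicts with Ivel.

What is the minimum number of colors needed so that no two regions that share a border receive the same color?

2

Corve and Esk conflict, so at least 2 colors are needed.
2 colors suffice: color 1 → {Farn, Esk}; color 2 → {Corve, Gale, Jura, Ivel}. Every pair that conflicts lands in different colors.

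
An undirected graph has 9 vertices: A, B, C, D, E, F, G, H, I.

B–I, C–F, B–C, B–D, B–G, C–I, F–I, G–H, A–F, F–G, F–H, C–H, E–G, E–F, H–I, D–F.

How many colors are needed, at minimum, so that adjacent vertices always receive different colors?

4

C, F, H, I form a clique, so at least 4 colors are needed.
4 colors suffice: color 1 → {B, F}; color 2 → {A, D, E, H}; color 3 → {C, G}; color 4 → {I}. Every edge joins two different colors.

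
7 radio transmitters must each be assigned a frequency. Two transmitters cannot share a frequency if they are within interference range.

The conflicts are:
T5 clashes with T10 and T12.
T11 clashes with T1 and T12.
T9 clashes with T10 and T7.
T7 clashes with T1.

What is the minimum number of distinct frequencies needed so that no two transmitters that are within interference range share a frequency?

3

The cycle T5-T12-T11-T1-T7-T9-T10-T5 has odd length 7, so it cannot be 2-colored; at least 3 frequencies are needed.
3 frequencies suffice: frequency 1 → {T10, T1, T12}; frequency 2 → {T5, T11, T9}; frequency 3 → {T7}. No two conflicting transmitters share a frequency.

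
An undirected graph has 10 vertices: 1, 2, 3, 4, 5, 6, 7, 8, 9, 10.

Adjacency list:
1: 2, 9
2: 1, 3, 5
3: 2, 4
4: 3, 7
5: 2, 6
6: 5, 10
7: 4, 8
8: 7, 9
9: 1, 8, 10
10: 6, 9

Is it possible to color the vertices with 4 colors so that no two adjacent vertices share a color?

Yes

The chromatic number is 3. The cycle 1-2-3-4-7-8-9-1 has odd length 7, so it cannot be 2-colored; at least 3 colors are needed.
3 colors suffice: color a → {2, 4, 6, 9}; color b → {1, 3, 5, 7, 10}; color c → {8}.
Since 4 ≥ 3, a proper 4-coloring certainly exists.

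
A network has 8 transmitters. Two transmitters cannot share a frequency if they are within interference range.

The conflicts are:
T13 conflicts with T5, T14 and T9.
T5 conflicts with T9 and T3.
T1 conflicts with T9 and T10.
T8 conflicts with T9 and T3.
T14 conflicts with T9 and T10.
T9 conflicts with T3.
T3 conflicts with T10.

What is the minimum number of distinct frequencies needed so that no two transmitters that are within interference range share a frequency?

T5, T9, T3 are mutually in conflict, so at least 3 frequencies are needed.
3 frequencies suffice: T13=2, T5=3, T1=2, T8=3, T14=3, T9=1, T3=2, T10=1. Every pair that conflicts lands in different frequencies.

3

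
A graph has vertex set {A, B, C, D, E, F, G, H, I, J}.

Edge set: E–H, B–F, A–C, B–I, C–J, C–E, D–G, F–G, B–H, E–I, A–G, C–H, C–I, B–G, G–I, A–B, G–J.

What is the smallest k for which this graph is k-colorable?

3

A, B, G are mutually adjacent, so at least 3 colors are needed.
A valid assignment using 3 colors: A=green, B=blue, C=red, D=blue, E=blue, F=green, G=red, H=green, I=green, J=blue. Every edge joins two different colors.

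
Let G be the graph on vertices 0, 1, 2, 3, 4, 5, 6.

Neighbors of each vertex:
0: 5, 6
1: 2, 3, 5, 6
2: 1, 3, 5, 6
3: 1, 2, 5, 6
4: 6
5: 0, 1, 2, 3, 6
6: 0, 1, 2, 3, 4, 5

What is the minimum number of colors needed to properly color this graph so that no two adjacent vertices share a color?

5

1, 2, 3, 5, 6 are mutually adjacent (a clique of size 5), so at least 5 colors are needed.
5 colors suffice: color red → {6}; color blue → {4, 5}; color green → {0, 1}; color yellow → {2}; color purple → {3}. Each edge has distinct colors on its endpoints.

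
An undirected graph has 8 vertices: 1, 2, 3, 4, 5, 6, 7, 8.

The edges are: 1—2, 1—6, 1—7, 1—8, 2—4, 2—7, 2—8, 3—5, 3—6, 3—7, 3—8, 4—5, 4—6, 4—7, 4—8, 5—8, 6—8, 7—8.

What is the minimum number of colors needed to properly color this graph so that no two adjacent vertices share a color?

4

1, 2, 7, 8 form a clique, so at least 4 colors are needed.
4 colors suffice: color red → {8}; color blue → {1, 3, 4}; color green → {5, 6, 7}; color yellow → {2}. Each edge has distinct colors on its endpoints.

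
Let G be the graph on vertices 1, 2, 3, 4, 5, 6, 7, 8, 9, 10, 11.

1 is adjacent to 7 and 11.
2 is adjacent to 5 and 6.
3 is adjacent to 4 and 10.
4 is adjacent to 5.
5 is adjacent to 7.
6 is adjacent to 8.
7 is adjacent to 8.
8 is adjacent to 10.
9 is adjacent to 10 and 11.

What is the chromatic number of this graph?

The cycle 2-5-7-8-6-2 has odd length 5, so it cannot be 2-colored; at least 3 colors are needed.
3 colors suffice: 1=a, 2=b, 3=a, 4=b, 5=a, 6=c, 7=b, 8=a, 9=a, 10=b, 11=b. Each edge has distinct colors on its endpoints.

3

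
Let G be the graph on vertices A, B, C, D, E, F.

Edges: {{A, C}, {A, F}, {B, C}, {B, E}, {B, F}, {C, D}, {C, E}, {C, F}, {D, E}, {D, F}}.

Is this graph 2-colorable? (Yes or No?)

C, D, E form a triangle, so at least 3 colors are needed.
So 2 colors are not enough.

No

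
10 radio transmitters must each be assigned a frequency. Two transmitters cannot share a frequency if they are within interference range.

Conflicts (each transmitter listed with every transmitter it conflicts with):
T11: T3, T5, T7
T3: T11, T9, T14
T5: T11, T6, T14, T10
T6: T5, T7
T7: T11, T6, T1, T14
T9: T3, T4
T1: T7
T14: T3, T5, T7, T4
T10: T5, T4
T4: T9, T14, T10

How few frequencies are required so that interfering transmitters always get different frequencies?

2

T11 and T5 conflict, so at least 2 frequencies are needed.
2 frequencies suffice: frequency 1 → {T3, T5, T7, T4}; frequency 2 → {T11, T6, T9, T1, T14, T10}. Each listed conflict is separated.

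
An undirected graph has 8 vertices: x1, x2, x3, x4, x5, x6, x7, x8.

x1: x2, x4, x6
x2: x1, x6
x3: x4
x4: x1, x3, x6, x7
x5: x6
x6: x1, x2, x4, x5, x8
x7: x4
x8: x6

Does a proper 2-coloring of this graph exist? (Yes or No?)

No

x1, x4, x6 are mutually adjacent, so at least 3 colors are needed.
So 2 colors are not enough.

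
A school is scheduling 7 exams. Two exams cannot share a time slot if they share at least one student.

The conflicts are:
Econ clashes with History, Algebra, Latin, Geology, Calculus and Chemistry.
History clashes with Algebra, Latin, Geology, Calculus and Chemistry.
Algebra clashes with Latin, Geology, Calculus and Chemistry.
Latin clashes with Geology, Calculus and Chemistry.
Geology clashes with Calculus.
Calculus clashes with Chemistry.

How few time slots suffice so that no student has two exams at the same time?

Econ, History, Algebra, Latin, Geology, Calculus all conflict with each other, so at least 6 time slots are needed.
6 time slots suffice: Econ=5, History=2, Algebra=1, Latin=4, Geology=6, Calculus=3, Chemistry=6. No two conflicting exams share a time slot.

6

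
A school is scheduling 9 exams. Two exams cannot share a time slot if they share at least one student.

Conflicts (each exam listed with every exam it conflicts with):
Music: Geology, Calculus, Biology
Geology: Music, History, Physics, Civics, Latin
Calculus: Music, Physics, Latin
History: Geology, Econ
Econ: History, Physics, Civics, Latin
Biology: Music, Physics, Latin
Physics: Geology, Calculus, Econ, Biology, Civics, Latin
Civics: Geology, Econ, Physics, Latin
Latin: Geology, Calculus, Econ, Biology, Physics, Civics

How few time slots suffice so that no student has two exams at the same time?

4

Geology, Physics, Civics, Latin pairwise conflict, so at least 4 time slots are needed.
4 time slots suffice: Music=1, Geology=3, Calculus=3, History=1, Econ=3, Biology=3, Physics=1, Civics=4, Latin=2. Every pair that conflicts lands in different time slots.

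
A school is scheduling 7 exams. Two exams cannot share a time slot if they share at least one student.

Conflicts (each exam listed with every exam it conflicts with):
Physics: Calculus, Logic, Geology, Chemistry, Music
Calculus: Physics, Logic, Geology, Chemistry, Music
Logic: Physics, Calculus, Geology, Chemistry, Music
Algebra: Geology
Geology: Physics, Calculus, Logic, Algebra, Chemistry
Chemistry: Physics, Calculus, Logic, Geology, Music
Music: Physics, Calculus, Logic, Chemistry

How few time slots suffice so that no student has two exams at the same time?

5

Physics, Calculus, Logic, Geology, Chemistry all conflict with each other, so at least 5 time slots are needed.
5 time slots suffice: time slot 1 → {Logic, Algebra}; time slot 2 → {Geology, Music}; time slot 3 → {Calculus}; time slot 4 → {Physics}; time slot 5 → {Chemistry}. No two conflicting exams share a time slot.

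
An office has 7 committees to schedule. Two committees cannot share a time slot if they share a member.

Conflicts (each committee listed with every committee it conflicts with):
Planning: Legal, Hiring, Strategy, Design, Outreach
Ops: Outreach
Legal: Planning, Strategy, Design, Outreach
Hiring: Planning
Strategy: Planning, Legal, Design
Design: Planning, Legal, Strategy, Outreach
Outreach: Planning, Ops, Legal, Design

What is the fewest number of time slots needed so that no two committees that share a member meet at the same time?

4

Planning, Legal, Strategy, Design all conflict with each other, so at least 4 time slots are needed.
4 time slots suffice: time slot 1 → {Planning, Ops}; time slot 2 → {Hiring, Design}; time slot 3 → {Legal}; time slot 4 → {Strategy, Outreach}. Each listed conflict is separated.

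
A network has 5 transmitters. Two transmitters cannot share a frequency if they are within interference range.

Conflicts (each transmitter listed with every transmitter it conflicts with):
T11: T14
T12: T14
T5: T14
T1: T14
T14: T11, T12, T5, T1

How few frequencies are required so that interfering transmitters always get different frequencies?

T5 and T14 conflict, so at least 2 frequencies are needed.
2 frequencies suffice: frequency 1 → {T14}; frequency 2 → {T11, T12, T5, T1}. Each listed conflict is separated.

2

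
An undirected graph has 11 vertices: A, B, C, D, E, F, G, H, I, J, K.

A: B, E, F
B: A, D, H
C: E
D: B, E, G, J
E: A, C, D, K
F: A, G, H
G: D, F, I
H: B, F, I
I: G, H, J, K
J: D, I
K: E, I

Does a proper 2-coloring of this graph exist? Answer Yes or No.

The cycle B-A-F-G-D-B has odd length 5, so it cannot be 2-colored; at least 3 colors are needed.
So 2 colors are not enough.

No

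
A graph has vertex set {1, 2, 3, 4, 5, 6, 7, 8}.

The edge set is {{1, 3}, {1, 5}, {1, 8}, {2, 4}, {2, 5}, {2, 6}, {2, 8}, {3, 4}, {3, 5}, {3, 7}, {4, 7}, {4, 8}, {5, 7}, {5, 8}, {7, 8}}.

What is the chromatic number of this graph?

3

2, 5, 8 are pairwise adjacent, so at least 3 colors are needed.
3 colors suffice: color a → {4, 5, 6}; color b → {3, 8}; color c → {1, 2, 7}. Every edge joins two different colors.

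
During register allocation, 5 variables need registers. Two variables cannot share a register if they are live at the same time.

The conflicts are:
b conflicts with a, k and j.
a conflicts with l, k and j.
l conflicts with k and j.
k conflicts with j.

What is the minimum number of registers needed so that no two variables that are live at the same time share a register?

b, a, k, j are mutually in conflict, so at least 4 registers are needed.
4 registers suffice: register 1 → {k}; register 2 → {a}; register 3 → {j}; register 4 → {b, l}. Every pair that conflicts lands in different registers.

4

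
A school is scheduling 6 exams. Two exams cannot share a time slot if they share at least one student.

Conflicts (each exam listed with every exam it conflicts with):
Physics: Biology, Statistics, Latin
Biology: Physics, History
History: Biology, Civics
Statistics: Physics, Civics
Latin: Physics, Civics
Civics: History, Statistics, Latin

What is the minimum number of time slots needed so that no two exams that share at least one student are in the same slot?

3

The cycle Biology-Physics-Statistics-Civics-History-Biology has odd length 5, so it cannot be 2-colored; at least 3 time slots are needed.
3 time slots suffice: Physics=1, Biology=2, History=3, Statistics=2, Latin=2, Civics=1. Every pair that conflicts lands in different time slots.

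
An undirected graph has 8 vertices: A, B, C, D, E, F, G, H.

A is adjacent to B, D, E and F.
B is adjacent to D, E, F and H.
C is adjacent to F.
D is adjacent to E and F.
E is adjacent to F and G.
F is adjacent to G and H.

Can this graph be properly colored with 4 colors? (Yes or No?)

A, B, D, E, F are pairwise adjacent (a clique of size 5), so at least 5 colors are needed.
So 4 colors are not enough.

No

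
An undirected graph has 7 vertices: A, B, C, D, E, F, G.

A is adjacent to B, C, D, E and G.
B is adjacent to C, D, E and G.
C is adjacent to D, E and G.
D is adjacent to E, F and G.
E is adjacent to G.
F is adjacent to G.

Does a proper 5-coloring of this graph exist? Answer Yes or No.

No

A, B, C, D, E, G form a clique, so at least 6 colors are needed.
So 5 colors are not enough.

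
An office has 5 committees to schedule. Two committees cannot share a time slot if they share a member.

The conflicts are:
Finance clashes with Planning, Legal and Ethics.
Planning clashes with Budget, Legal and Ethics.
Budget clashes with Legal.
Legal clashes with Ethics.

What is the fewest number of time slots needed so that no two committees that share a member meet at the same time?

4

Finance, Planning, Legal, Ethics all conflict with each other, so at least 4 time slots are needed.
Using 4 time slots: Finance=3, Planning=2, Budget=3, Legal=1, Ethics=4. Every pair that conflicts lands in different time slots.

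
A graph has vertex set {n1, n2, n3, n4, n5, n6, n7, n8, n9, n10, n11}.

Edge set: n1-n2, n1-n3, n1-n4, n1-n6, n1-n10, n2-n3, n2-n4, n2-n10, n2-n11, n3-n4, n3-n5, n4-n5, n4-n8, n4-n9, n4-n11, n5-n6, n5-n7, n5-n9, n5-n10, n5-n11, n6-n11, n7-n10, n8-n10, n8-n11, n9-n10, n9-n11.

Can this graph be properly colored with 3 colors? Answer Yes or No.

n4, n5, n9, n11 form a clique, so at least 4 colors are needed.
So 3 colors are not enough.

No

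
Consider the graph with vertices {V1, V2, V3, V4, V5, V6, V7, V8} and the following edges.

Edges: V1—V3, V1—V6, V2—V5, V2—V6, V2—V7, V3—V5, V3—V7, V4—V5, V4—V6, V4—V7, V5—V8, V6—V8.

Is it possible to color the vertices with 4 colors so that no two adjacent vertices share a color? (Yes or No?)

The chromatic number is 3. The cycle V8-V5-V3-V1-V6-V8 has odd length 5, so it cannot be 2-colored; at least 3 colors are needed.
One proper 3-coloring: V1=green, V2=blue, V3=blue, V4=blue, V5=red, V6=red, V7=red, V8=blue.
Since 4 ≥ 3, a proper 4-coloring certainly exists.

Yes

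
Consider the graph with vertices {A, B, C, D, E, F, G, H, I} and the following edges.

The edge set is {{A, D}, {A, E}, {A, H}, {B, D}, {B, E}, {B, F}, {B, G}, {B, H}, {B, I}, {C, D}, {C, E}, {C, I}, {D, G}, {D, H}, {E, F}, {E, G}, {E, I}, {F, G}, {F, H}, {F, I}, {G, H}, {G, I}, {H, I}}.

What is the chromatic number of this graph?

5

B, E, F, G, I form a clique, so at least 5 colors are needed.
One proper 5-coloring: A=3, B=4, C=3, D=1, E=2, F=5, G=3, H=2, I=1. Every edge joins two different colors.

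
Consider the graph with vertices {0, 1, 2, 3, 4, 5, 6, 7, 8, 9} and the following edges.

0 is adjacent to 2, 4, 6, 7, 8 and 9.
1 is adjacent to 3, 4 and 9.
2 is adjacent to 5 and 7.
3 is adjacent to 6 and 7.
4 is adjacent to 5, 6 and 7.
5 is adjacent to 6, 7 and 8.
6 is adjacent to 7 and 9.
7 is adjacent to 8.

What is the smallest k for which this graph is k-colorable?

4

4, 5, 6, 7 are mutually adjacent (a clique of size 4), so at least 4 colors are needed.
One proper 4-coloring: 0=blue, 1=red, 2=green, 3=blue, 4=yellow, 5=blue, 6=green, 7=red, 8=green, 9=yellow. Each edge has distinct colors on its endpoints.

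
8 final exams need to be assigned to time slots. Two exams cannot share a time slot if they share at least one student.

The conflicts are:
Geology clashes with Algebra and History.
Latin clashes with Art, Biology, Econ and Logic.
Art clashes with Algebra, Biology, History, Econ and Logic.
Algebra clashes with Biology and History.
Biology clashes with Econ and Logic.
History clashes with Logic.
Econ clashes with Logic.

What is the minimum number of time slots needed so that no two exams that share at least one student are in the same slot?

5

Latin, Art, Biology, Econ, Logic pairwise conflict, so at least 5 time slots are needed.
5 time slots suffice: time slot 1 → {Geology, Art}; time slot 2 → {Algebra, Logic}; time slot 3 → {Biology, History}; time slot 4 → {Econ}; time slot 5 → {Latin}. No two conflicting exams share a time slot.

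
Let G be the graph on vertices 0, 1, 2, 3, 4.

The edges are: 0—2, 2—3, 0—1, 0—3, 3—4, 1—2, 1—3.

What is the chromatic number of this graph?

4

0, 1, 2, 3 are mutually adjacent (a clique of size 4), so at least 4 colors are needed.
A valid assignment using 4 colors: 0=green, 1=blue, 2=yellow, 3=red, 4=blue. Each edge has distinct colors on its endpoints.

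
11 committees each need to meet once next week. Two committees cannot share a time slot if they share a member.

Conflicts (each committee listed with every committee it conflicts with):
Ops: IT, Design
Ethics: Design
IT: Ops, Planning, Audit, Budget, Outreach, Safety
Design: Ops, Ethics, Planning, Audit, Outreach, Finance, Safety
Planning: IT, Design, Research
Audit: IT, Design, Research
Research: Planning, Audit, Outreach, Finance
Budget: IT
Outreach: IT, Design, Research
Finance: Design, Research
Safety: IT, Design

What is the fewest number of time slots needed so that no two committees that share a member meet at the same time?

IT and Outreach conflict, so at least 2 time slots are needed.
2 time slots suffice: Ops=2, Ethics=2, IT=1, Design=1, Planning=2, Audit=2, Research=1, Budget=2, Outreach=2, Finance=2, Safety=2. Every pair that conflicts lands in different time slots.

2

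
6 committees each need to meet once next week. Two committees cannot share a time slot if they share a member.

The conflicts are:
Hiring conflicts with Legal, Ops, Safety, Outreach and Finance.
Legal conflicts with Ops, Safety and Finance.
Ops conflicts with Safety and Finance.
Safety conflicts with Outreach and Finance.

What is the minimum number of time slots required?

5

Hiring, Legal, Ops, Safety, Finance are mutually in conflict, so at least 5 time slots are needed.
5 time slots suffice: time slot 1 → {Hiring}; time slot 2 → {Safety}; time slot 3 → {Legal, Outreach}; time slot 4 → {Finance}; time slot 5 → {Ops}. Every pair that conflicts lands in different time slots.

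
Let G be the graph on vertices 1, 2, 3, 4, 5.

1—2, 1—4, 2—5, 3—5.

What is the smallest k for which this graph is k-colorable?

2

1 and 4 are adjacent, so at least 2 colors are needed.
2 colors suffice: color red → {2, 3, 4}; color blue → {1, 5}. No two adjacent vertices share a color.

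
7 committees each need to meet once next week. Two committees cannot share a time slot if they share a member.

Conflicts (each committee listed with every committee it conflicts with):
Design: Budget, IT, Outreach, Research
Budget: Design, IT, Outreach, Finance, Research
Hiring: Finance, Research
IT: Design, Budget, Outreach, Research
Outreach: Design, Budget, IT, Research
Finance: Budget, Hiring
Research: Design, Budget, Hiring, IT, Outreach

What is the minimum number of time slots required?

5

Design, Budget, IT, Outreach, Research are mutually in conflict, so at least 5 time slots are needed.
5 time slots suffice: Design=5, Budget=2, Hiring=2, IT=4, Outreach=3, Finance=1, Research=1. Every pair that conflicts lands in different time slots.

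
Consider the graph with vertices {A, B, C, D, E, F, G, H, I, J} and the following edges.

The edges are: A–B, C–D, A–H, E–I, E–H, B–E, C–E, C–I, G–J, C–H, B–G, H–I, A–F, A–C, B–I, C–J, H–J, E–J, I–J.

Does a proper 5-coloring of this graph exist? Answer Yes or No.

Yes

The chromatic number is 5. C, E, H, I, J form a clique, so at least 5 colors are needed.
A valid assignment using 5 colors: A=2, B=1, C=1, D=2, E=4, F=1, G=2, H=5, I=2, J=3.
That is already a proper 5-coloring.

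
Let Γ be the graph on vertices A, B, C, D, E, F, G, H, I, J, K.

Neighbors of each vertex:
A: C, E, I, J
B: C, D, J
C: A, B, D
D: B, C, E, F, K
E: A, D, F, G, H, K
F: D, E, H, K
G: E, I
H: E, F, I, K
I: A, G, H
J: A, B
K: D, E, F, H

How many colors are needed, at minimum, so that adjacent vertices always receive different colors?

4

D, E, F, K are mutually adjacent (a clique of size 4), so at least 4 colors are needed.
4 colors suffice: color 1 → {C, E, I, J}; color 2 → {A, D, G, H}; color 3 → {B, F}; color 4 → {K}. No two adjacent vertices share a color.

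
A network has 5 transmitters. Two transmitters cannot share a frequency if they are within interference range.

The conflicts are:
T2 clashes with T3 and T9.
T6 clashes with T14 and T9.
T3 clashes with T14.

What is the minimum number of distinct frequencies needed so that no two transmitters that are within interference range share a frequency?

3

The cycle T2-T3-T14-T6-T9-T2 has odd length 5, so it cannot be 2-colored; at least 3 frequencies are needed.
A valid assignment using 3 frequencies: T2=3, T6=2, T3=2, T14=1, T9=1. Every pair that conflicts lands in different frequencies.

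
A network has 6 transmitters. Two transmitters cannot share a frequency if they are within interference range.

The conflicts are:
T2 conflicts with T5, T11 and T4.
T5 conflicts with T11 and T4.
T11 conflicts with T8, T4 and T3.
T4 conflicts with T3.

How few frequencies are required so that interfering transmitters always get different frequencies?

4

T2, T5, T11, T4 all conflict with each other, so at least 4 frequencies are needed.
4 frequencies suffice: T2=3, T5=4, T11=1, T8=2, T4=2, T3=3. No two conflicting transmitters share a frequency.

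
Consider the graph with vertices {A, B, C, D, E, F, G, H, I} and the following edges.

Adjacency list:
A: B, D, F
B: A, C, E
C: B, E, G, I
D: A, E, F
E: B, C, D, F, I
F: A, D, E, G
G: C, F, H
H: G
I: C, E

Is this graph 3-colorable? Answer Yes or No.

The chromatic number is 3. C, E, I are mutually adjacent, so at least 3 colors are needed.
3 colors suffice: A=1, B=3, C=2, D=3, E=1, F=2, G=1, H=2, I=3.
That is already a proper 3-coloring.

Yes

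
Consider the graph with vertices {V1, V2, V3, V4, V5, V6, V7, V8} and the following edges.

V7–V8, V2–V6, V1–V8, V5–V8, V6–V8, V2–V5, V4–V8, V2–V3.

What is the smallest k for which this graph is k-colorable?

2

V6 and V8 are adjacent, so at least 2 colors are needed.
2 colors suffice: V1=B, V2=R, V3=B, V4=B, V5=B, V6=B, V7=B, V8=R. Every edge joins two different colors.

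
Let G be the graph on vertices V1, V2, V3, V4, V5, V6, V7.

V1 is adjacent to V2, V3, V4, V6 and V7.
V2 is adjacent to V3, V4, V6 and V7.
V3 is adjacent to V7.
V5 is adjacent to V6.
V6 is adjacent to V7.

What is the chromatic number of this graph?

4

V1, V2, V6, V7 form a clique, so at least 4 colors are needed.
4 colors suffice: color 1 → {V1, V5}; color 2 → {V2}; color 3 → {V3, V4, V6}; color 4 → {V7}. No two adjacent vertices share a color.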